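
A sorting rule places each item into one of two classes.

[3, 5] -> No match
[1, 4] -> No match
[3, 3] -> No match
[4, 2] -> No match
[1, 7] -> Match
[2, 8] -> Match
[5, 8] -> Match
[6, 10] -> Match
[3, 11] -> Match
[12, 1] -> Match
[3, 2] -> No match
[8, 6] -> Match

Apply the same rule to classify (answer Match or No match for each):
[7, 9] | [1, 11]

Match, Match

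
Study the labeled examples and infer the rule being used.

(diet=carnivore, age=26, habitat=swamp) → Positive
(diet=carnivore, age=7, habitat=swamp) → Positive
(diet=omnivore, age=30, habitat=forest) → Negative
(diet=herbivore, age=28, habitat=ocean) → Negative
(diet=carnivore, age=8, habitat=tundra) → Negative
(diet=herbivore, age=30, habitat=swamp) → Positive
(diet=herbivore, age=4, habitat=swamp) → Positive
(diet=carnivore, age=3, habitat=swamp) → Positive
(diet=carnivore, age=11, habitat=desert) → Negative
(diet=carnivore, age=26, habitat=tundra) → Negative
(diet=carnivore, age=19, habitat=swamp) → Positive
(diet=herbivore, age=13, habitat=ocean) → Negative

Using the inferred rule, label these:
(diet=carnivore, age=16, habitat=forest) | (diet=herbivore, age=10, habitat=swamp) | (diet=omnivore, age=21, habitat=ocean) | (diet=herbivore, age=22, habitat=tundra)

Negative, Positive, Negative, Negative

One predicate separates the groups cleanly: habitat is swamp.
(diet=carnivore, age=16, habitat=forest): Negative (habitat is forest). (diet=herbivore, age=10, habitat=swamp): Positive (habitat is swamp). (diet=omnivore, age=21, habitat=ocean): Negative (habitat is ocean). (diet=herbivore, age=22, habitat=tundra): Negative (habitat is tundra).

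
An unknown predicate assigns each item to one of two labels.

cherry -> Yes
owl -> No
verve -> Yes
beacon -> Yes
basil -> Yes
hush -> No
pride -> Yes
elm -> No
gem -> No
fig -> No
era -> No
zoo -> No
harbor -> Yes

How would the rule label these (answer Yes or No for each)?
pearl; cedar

Yes, Yes

A rule that fits every label: length ≥ 5 — true of each 'Yes' example, false of each 'No' one.
pearl → length 5 → Yes.
cedar → length 5 → Yes.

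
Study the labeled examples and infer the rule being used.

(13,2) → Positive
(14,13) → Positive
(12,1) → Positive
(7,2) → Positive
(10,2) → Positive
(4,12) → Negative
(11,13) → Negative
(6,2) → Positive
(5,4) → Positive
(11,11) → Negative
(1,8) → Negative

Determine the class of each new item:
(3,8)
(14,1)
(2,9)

Negative, Positive, Negative

All 'Positive' examples share one property — first > second — and every 'Negative' example lacks it.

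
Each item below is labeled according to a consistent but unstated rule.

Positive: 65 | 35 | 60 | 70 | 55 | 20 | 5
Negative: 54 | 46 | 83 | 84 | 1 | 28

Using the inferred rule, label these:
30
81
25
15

Positive, Negative, Positive, Positive

Looking at the examples, the only property every 'Positive' case has and every 'Negative' case lacks is: multiple of 5.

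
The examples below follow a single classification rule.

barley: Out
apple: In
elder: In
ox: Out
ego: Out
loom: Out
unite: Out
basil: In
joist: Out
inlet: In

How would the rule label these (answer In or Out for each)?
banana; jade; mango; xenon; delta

The distinguishing property — odd length AND contains 'l' — holds for all the 'In' cases and none of the 'Out' cases.

Out, Out, Out, Out, In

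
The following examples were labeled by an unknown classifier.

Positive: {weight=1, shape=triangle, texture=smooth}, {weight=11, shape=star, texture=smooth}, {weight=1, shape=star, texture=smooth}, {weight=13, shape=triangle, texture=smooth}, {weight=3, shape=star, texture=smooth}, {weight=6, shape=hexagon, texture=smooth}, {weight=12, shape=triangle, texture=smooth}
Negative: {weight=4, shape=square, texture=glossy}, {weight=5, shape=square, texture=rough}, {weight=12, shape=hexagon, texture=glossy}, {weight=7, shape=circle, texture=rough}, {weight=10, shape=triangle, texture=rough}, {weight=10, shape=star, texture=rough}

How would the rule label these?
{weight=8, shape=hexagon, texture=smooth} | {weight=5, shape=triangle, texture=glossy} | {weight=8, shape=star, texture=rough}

Positive, Negative, Negative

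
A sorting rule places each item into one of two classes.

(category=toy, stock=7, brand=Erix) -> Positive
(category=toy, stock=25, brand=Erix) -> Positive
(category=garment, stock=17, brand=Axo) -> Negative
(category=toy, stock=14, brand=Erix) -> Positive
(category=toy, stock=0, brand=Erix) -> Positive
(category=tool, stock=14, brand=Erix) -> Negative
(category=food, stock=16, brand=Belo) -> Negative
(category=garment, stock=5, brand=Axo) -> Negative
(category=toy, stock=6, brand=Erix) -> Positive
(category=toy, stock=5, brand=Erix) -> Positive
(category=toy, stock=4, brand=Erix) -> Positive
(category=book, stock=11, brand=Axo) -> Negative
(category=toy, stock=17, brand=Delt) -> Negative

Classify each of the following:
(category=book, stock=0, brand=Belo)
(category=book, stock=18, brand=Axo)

The rule appears to be: category is toy AND brand is Erix.
(category=book, stock=0, brand=Belo) — category is book, brand is Belo, hence Negative.
(category=book, stock=18, brand=Axo) — category is book, brand is Axo, hence Negative.

Negative, Negative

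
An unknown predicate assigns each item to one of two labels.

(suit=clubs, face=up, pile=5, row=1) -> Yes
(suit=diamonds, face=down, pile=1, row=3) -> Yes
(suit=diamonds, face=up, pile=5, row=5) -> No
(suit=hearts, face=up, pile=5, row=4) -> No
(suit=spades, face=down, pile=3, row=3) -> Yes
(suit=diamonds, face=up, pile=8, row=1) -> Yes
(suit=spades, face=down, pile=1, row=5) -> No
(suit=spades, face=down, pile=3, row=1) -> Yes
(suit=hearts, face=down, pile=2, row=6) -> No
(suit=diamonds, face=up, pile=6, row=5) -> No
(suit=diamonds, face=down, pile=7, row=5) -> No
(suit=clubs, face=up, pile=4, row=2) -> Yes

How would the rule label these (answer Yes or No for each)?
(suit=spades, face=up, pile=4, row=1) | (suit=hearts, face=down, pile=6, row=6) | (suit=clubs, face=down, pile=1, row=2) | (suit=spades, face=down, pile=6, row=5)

The pattern is that an item is 'Yes' exactly when: row ≤ 3.
(suit=spades, face=up, pile=4, row=1): Yes (row = 1). (suit=hearts, face=down, pile=6, row=6): No (row = 6). (suit=clubs, face=down, pile=1, row=2): Yes (row = 2). (suit=spades, face=down, pile=6, row=5): No (row = 5).

Yes, No, Yes, No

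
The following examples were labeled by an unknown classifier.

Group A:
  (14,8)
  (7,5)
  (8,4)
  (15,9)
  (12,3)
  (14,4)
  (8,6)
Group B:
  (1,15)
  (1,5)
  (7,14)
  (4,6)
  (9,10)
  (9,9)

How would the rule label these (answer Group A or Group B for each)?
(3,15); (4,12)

A rule that fits every label: first > second — true of each 'Group A' example, false of each 'Group B' one.
(3,15) → 3 < 15 → Group B. (4,12) → 4 < 12 → Group B.

Group B, Group B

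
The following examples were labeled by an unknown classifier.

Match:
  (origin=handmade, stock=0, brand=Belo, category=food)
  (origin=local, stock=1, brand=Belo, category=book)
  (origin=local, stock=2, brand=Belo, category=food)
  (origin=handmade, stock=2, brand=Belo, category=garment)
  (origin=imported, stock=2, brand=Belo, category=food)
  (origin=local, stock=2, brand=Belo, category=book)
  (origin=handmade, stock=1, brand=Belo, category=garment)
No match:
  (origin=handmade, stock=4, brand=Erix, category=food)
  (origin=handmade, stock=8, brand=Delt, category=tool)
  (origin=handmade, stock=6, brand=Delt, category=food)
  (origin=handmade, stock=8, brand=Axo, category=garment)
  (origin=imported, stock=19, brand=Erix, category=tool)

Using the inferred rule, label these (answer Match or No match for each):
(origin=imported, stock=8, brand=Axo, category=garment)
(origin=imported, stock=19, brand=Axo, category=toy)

The simplest hypothesis consistent with all the labels is: brand is Belo.
No match: (origin=imported, stock=8, brand=Axo, category=garment), since brand is Axo. No match: (origin=imported, stock=19, brand=Axo, category=toy), since brand is Axo.

No match, No match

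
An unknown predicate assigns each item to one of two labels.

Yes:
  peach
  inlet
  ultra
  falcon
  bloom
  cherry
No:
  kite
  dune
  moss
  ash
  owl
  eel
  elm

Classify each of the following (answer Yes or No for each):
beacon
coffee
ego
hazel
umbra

One predicate separates the groups cleanly: length ≥ 5.

Yes, Yes, No, Yes, Yes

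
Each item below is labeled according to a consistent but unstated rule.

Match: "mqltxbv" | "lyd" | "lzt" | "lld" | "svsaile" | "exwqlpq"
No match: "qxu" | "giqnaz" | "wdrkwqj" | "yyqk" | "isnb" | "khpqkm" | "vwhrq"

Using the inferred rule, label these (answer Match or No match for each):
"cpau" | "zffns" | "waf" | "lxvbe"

The classifier is using: contains 'l'.
"cpau": no 'l' — fails the rule, so No match. "zffns": no 'l' — fails the rule, so No match. "waf": no 'l' — fails the rule, so No match. "lxvbe": has 'l' — passes, so Match.

No match, No match, No match, Match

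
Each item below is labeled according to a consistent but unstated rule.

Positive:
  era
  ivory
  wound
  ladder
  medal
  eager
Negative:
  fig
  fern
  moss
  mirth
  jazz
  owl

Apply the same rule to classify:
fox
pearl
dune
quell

Negative, Positive, Positive, Positive

'Positive' ⟺ has ≥ 2 vowels.
fox — 1 vowel, hence Negative.
pearl — 2 vowels, hence Positive.
dune — 2 vowels, hence Positive.
quell — 2 vowels, hence Positive.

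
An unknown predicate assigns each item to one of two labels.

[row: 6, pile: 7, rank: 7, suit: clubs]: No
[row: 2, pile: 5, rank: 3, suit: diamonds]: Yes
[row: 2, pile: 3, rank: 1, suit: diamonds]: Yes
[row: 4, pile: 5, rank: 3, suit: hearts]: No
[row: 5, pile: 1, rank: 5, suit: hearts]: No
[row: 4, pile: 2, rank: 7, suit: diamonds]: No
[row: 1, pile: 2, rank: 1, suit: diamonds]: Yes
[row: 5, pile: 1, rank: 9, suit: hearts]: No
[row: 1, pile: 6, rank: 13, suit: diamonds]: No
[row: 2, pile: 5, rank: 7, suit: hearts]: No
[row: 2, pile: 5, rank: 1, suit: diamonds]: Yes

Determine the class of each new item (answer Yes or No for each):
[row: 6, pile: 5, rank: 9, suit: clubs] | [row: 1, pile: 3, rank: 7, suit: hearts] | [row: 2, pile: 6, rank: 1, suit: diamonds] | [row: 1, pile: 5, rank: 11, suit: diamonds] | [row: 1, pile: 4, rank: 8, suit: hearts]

No, No, Yes, No, No

A rule that fits every label: suit is diamonds AND rank ≤ 3 — true of each 'Yes' example, false of each 'No' one.
[row: 6, pile: 5, rank: 9, suit: clubs]: suit is clubs, rank = 9, fails this test → No. [row: 1, pile: 3, rank: 7, suit: hearts]: suit is hearts, rank = 7, fails this test → No. [row: 2, pile: 6, rank: 1, suit: diamonds]: suit is diamonds, rank = 1, has this property → Yes. [row: 1, pile: 5, rank: 11, suit: diamonds]: suit is diamonds, rank = 11, fails this test → No. [row: 1, pile: 4, rank: 8, suit: hearts]: suit is hearts, rank = 8, fails this test → No.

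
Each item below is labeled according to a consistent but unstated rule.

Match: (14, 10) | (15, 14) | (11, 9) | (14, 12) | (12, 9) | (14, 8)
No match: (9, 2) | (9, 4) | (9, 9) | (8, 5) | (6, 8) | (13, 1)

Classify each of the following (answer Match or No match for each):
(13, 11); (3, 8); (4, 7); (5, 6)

One predicate separates the groups cleanly: sum ≥ 20.
(13, 11) → 13+11 = 24 → Match.
(3, 8) → 3+8 = 11 → No match.
(4, 7) → 4+7 = 11 → No match.
(5, 6) → 5+6 = 11 → No match.

Match, No match, No match, No match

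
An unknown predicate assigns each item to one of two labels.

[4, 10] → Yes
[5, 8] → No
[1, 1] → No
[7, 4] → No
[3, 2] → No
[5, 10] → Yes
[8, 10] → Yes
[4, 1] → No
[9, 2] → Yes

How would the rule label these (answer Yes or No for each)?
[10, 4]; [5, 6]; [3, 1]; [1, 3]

Rule: max ≥ 9. This holds for each 'Yes' example and fails for each 'No' one.
[10, 4] → max 10 → Yes. [5, 6] → max 6 → No. [3, 1] → max 3 → No. [1, 3] → max 3 → No.

Yes, No, No, No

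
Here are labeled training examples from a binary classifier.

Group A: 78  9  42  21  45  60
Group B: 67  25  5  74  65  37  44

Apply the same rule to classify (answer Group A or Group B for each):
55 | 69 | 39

One predicate separates the groups cleanly: multiple of 3.
Group B: 55, since 55 = 3·18 + 1. Group A: 69, since 69 = 3·23. Group A: 39, since 39 = 3·13.

Group B, Group A, Group A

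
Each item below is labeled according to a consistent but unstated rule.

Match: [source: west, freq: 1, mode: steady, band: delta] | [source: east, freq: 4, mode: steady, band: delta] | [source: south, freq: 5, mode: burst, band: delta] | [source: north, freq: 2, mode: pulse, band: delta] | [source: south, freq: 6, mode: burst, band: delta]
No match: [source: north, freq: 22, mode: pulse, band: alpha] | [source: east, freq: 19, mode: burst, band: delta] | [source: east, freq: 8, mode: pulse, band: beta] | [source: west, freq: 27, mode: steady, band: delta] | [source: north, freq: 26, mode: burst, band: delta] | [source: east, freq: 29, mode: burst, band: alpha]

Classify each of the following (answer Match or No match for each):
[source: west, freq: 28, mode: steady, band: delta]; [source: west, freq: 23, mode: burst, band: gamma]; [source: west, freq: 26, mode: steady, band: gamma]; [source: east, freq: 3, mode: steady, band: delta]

No match, No match, No match, Match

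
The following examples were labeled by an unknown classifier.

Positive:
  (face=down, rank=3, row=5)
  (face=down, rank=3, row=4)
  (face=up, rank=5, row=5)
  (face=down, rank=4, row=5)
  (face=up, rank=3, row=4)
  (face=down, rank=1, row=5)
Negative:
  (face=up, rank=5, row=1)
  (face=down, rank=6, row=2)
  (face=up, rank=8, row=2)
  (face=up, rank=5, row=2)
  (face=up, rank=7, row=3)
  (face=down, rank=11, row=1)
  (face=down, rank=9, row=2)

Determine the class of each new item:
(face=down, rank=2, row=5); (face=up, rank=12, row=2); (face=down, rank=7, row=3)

The common property of the 'Positive' items is: row ≥ 4. No 'Negative' item has it.
Positive: (face=down, rank=2, row=5), since row = 5. Negative: (face=up, rank=12, row=2), since row = 2. Negative: (face=down, rank=7, row=3), since row = 3.

Positive, Negative, Negative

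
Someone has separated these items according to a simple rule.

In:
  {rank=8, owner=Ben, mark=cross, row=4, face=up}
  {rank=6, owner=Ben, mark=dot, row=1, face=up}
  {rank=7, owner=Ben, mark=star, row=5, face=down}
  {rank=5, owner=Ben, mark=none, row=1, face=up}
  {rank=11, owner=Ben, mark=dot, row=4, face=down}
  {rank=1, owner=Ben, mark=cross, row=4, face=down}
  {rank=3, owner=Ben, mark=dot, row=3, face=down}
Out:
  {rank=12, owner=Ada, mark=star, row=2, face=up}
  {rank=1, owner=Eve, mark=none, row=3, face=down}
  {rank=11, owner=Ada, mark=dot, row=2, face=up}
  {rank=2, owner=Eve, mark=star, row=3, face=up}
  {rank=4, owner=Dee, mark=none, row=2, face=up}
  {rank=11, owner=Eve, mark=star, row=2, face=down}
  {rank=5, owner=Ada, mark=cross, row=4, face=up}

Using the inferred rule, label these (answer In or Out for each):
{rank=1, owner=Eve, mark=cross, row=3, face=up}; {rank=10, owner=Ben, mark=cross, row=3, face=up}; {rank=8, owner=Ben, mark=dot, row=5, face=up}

The simplest hypothesis consistent with all the labels is: owner is Ben.
{rank=1, owner=Eve, mark=cross, row=3, face=up}: owner is Eve — lacks this property, so Out.
{rank=10, owner=Ben, mark=cross, row=3, face=up}: owner is Ben — satisfies this, so In.
{rank=8, owner=Ben, mark=dot, row=5, face=up}: owner is Ben — satisfies this, so In.

Out, In, In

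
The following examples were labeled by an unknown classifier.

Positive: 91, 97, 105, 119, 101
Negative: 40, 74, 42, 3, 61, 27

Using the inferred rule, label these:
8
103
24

The rule appears to be: at least 91.
Negative: 8, since 8 < 91. Positive: 103, since 103 ≥ 91. Negative: 24, since 24 < 91.

Negative, Positive, Negative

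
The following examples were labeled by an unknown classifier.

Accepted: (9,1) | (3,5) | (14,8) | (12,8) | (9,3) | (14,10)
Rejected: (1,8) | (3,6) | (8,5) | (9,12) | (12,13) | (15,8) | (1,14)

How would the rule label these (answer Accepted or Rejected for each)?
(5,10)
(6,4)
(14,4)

The pattern is that an item is 'Accepted' exactly when: sum is even.
(5,10) → 5+10 = 15 → Rejected.
(6,4) → 6+4 = 10 → Accepted.
(14,4) → 14+4 = 18 → Accepted.

Rejected, Accepted, Accepted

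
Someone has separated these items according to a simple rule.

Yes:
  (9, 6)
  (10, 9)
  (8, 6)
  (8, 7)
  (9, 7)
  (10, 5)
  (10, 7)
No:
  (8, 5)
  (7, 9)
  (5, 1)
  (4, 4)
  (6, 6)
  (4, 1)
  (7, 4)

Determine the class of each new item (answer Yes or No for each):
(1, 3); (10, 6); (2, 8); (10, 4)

The common property of the 'Yes' items is: first > second AND sum ≥ 14. No 'No' item has it.

No, Yes, No, Yes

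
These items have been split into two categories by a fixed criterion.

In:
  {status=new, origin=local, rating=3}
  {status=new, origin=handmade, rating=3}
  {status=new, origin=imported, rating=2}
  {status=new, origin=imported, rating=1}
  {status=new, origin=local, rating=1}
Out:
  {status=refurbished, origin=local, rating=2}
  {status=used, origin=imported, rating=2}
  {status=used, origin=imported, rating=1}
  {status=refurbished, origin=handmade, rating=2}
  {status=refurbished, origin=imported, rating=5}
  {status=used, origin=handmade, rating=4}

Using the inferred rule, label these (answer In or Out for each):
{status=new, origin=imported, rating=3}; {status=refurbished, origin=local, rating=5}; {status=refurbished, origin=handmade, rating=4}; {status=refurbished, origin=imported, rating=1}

The pattern is that an item is 'In' exactly when: status is new.
{status=new, origin=imported, rating=3}: status is new — has this property, so In. {status=refurbished, origin=local, rating=5}: status is refurbished — lacks this property, so Out. {status=refurbished, origin=handmade, rating=4}: status is refurbished — lacks this property, so Out. {status=refurbished, origin=imported, rating=1}: status is refurbished — lacks this property, so Out.

In, Out, Out, Out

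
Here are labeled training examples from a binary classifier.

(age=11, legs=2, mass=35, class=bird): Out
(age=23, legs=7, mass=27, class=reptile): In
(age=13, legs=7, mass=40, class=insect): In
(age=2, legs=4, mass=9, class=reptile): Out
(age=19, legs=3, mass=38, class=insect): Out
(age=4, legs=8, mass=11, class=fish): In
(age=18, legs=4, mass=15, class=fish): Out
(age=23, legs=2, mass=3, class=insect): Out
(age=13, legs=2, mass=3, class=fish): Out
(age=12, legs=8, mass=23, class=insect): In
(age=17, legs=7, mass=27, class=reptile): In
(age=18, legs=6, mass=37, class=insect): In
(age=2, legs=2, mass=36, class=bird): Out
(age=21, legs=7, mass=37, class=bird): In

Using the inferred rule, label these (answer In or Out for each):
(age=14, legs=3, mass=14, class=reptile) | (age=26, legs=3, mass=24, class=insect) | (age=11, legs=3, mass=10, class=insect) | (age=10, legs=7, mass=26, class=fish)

Out, Out, Out, In

The common property of the 'In' items is: legs ≥ 6. No 'Out' item has it.
Out: (age=14, legs=3, mass=14, class=reptile), since legs = 3. Out: (age=26, legs=3, mass=24, class=insect), since legs = 3. Out: (age=11, legs=3, mass=10, class=insect), since legs = 3. In: (age=10, legs=7, mass=26, class=fish), since legs = 7.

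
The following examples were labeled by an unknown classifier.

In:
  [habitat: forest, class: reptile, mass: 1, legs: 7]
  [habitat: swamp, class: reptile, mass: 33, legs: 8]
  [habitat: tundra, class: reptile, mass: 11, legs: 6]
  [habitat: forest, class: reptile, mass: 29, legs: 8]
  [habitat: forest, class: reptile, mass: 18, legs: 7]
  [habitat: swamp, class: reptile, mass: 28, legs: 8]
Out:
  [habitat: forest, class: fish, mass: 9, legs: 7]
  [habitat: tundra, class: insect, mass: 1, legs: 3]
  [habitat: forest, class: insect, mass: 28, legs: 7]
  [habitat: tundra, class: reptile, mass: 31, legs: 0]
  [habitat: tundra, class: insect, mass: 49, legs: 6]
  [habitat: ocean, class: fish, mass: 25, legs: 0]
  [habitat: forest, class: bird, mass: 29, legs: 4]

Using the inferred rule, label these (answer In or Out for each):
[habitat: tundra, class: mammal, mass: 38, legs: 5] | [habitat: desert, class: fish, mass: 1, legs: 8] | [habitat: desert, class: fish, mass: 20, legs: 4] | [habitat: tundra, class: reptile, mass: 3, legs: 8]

'In' ⟺ class is reptile AND legs ≥ 3.
[habitat: tundra, class: mammal, mass: 38, legs: 5]: Out (class is mammal, legs = 5). [habitat: desert, class: fish, mass: 1, legs: 8]: Out (class is fish, legs = 8). [habitat: desert, class: fish, mass: 20, legs: 4]: Out (class is fish, legs = 4). [habitat: tundra, class: reptile, mass: 3, legs: 8]: In (class is reptile, legs = 8).

Out, Out, Out, In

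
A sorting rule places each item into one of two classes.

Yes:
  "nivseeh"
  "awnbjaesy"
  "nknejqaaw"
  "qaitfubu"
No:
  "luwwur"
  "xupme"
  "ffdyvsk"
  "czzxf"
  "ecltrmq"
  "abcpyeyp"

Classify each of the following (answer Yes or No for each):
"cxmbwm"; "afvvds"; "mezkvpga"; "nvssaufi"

One predicate separates the groups cleanly: has ≥ 3 vowels.

No, No, No, Yes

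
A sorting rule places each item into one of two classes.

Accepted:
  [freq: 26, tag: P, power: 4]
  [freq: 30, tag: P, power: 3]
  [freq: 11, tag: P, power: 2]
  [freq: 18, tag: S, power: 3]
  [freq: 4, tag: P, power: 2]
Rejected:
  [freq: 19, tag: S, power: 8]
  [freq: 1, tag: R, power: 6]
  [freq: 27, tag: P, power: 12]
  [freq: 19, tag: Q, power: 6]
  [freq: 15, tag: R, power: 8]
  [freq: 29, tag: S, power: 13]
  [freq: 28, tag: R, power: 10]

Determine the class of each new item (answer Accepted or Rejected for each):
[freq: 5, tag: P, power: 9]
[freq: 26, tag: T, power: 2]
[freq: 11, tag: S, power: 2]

Rejected, Accepted, Accepted

Every 'Accepted' example satisfies: power ≤ 4. None of the 'Rejected' examples do.
[freq: 5, tag: P, power: 9]: power = 9, lacks this property → Rejected. [freq: 26, tag: T, power: 2]: power = 2, matches → Accepted. [freq: 11, tag: S, power: 2]: power = 2, matches → Accepted.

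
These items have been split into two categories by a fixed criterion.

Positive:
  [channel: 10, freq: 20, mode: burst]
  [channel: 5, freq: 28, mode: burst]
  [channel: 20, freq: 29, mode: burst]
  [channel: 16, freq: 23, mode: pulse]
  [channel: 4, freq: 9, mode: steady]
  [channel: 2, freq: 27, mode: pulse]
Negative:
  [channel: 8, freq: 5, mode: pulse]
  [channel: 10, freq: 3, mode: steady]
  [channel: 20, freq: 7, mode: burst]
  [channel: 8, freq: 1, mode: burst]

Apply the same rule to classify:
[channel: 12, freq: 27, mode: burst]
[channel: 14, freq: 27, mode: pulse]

Positive, Positive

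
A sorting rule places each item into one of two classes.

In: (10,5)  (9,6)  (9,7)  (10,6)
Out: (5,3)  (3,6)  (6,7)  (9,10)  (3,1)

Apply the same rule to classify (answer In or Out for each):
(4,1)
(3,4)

All 'In' examples share one property — first > second AND sum ≥ 9 — and every 'Out' example lacks it.
Out: (4,1), since 4 > 1, 4+1 = 5.
Out: (3,4), since 3 < 4, 3+4 = 7.

Out, Out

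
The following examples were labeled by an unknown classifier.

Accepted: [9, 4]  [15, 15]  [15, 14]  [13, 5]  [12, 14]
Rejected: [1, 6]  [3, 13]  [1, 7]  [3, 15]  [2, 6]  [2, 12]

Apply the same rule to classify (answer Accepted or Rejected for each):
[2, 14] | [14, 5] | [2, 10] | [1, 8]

A rule that fits every label: first ≥ 4 — true of each 'Accepted' example, false of each 'Rejected' one.
[2, 14]: first 2, doesn't match → Rejected.
[14, 5]: first 14, matches → Accepted.
[2, 10]: first 2, doesn't match → Rejected.
[1, 8]: first 1, doesn't match → Rejected.

Rejected, Accepted, Rejected, Rejected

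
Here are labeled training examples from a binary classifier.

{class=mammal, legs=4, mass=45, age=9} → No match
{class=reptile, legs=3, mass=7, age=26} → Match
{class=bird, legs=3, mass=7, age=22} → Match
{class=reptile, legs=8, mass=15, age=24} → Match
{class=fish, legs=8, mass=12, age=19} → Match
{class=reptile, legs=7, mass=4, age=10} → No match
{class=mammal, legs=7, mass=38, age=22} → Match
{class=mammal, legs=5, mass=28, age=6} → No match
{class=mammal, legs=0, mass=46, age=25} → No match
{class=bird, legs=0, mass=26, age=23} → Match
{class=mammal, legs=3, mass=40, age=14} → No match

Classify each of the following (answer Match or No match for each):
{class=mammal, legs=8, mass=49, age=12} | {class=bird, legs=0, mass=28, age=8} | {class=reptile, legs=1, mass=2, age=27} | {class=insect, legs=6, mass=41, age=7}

The pattern is that an item is 'Match' exactly when: mass ≤ 38 AND age ≥ 14.

No match, No match, Match, No match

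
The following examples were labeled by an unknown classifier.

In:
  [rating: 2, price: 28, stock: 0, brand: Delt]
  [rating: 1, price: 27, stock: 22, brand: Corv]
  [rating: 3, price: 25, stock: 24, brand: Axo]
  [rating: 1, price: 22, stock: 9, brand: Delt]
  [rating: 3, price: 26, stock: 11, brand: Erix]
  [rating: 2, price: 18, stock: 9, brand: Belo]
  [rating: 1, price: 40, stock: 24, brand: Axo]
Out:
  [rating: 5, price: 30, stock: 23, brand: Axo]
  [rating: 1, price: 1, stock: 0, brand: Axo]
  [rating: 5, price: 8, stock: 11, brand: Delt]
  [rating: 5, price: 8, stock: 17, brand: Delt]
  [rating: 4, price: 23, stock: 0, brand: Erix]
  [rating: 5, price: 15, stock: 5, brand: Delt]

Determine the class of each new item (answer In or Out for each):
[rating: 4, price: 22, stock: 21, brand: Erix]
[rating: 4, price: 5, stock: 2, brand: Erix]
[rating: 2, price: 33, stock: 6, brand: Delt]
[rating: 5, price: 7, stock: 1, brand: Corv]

'In' ⟺ rating ≤ 3 AND price ≥ 8.
[rating: 4, price: 22, stock: 21, brand: Erix]: rating = 4, price = 22 — does not satisfy this, so Out.
[rating: 4, price: 5, stock: 2, brand: Erix]: rating = 4, price = 5 — does not satisfy this, so Out.
[rating: 2, price: 33, stock: 6, brand: Delt]: rating = 2, price = 33 — meets the rule, so In.
[rating: 5, price: 7, stock: 1, brand: Corv]: rating = 5, price = 7 — does not satisfy this, so Out.

Out, Out, In, Out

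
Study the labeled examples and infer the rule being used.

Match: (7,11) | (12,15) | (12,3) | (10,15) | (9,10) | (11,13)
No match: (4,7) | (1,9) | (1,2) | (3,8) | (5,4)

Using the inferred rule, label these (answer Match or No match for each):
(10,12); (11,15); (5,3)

Match, Match, No match

The common property of the 'Match' items is: sum ≥ 15. No 'No match' item has it.
(10,12) → 10+12 = 22 → Match.
(11,15) → 11+15 = 26 → Match.
(5,3) → 5+3 = 8 → No match.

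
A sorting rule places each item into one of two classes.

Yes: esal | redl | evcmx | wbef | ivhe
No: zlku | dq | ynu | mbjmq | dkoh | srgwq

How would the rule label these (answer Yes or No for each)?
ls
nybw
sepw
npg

Every 'Yes' example satisfies: contains 'e'. None of the 'No' examples do.
ls: No (no 'e').
nybw: No (no 'e').
sepw: Yes (has 'e').
npg: No (no 'e').

No, No, Yes, No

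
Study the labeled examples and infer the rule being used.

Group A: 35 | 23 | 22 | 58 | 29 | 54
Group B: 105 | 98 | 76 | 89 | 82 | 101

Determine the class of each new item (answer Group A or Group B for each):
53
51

Group A, Group A

The common property of the 'Group A' items is: at most 58. No 'Group B' item has it.
53 → 53 ≤ 58 → Group A. 51 → 51 ≤ 58 → Group A.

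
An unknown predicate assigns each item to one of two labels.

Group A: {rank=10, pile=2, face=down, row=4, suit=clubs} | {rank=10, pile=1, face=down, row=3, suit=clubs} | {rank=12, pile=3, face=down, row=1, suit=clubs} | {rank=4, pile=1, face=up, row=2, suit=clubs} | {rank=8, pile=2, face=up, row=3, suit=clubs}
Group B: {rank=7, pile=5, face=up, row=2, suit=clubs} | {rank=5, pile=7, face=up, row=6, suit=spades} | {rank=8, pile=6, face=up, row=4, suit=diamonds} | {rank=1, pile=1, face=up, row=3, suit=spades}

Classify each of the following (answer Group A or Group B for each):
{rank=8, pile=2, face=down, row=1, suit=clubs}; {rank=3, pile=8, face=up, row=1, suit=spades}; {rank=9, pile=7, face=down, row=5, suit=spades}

Group A, Group B, Group B

Every 'Group A' example satisfies: suit is clubs AND pile ≤ 3. None of the 'Group B' examples do.
{rank=8, pile=2, face=down, row=1, suit=clubs}: suit is clubs, pile = 2, has this property → Group A.
{rank=3, pile=8, face=up, row=1, suit=spades}: suit is spades, pile = 8, fails this test → Group B.
{rank=9, pile=7, face=down, row=5, suit=spades}: suit is spades, pile = 7, fails this test → Group B.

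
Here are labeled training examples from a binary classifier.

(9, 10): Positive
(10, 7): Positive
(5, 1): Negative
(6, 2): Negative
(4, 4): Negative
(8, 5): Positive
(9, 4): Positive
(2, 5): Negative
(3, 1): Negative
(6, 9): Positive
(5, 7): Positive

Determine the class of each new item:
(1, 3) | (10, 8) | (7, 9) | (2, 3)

Negative, Positive, Positive, Negative

Every 'Positive' example satisfies: sum ≥ 12. None of the 'Negative' examples do.
(1, 3) — 1+3 = 4, hence Negative. (10, 8) — 10+8 = 18, hence Positive. (7, 9) — 7+9 = 16, hence Positive. (2, 3) — 2+3 = 5, hence Negative.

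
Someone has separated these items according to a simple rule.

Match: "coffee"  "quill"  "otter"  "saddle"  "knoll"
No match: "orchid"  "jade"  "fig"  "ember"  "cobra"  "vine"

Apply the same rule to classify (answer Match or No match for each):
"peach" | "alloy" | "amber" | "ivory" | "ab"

No match, Match, No match, No match, No match

The simplest hypothesis consistent with all the labels is: has a double letter.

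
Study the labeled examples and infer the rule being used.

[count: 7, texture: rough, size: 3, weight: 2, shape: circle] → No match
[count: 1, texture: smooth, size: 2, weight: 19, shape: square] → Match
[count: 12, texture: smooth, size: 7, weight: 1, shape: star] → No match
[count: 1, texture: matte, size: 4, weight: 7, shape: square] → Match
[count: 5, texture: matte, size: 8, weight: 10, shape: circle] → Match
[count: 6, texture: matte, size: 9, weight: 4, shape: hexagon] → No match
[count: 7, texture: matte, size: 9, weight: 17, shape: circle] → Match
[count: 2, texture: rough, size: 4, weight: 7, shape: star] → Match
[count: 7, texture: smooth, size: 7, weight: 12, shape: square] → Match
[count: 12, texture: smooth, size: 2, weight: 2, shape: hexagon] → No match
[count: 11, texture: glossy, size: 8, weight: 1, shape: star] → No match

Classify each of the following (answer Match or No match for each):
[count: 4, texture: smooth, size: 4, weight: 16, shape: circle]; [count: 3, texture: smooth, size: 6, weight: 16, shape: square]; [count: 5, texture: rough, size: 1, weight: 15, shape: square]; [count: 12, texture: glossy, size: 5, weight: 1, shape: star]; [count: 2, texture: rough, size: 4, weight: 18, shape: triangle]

Match, Match, Match, No match, Match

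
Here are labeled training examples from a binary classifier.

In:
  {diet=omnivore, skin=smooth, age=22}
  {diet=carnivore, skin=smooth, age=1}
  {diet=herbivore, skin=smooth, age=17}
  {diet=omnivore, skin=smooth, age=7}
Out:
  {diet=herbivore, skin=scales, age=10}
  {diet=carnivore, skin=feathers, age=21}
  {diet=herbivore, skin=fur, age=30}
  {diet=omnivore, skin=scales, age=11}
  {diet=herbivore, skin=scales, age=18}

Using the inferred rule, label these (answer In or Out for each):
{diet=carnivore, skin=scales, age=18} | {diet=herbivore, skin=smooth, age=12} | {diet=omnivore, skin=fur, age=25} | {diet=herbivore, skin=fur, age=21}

Out, In, Out, Out

The rule appears to be: skin is smooth.
{diet=carnivore, skin=scales, age=18}: Out (skin is scales).
{diet=herbivore, skin=smooth, age=12}: In (skin is smooth).
{diet=omnivore, skin=fur, age=25}: Out (skin is fur).
{diet=herbivore, skin=fur, age=21}: Out (skin is fur).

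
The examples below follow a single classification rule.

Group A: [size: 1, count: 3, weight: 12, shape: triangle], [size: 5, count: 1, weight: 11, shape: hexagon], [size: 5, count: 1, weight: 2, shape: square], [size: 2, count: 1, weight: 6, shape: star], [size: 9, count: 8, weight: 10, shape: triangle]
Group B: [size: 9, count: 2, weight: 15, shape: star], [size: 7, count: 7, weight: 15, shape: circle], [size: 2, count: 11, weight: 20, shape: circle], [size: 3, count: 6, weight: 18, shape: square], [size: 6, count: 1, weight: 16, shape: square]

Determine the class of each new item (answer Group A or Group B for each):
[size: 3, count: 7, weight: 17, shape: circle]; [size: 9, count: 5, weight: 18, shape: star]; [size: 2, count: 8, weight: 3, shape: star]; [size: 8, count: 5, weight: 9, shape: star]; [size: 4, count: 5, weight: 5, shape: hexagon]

Group B, Group B, Group A, Group A, Group A

A rule that fits every label: weight ≤ 12 — true of each 'Group A' example, false of each 'Group B' one.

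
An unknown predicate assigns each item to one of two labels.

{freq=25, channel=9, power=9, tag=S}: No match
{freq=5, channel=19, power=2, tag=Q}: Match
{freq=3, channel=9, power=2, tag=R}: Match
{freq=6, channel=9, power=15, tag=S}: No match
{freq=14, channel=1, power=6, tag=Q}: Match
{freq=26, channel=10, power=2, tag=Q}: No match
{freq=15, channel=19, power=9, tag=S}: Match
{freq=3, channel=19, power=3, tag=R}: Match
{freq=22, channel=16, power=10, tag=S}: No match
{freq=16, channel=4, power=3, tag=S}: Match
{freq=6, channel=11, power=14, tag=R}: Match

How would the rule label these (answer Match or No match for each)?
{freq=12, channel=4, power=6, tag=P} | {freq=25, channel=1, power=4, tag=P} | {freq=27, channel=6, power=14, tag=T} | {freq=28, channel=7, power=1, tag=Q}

Match, No match, No match, No match

Rule: freq ≤ 16 AND power ≤ 14. This holds for each 'Match' example and fails for each 'No match' one.
{freq=12, channel=4, power=6, tag=P}: Match (freq = 12, power = 6). {freq=25, channel=1, power=4, tag=P}: No match (freq = 25, power = 4). {freq=27, channel=6, power=14, tag=T}: No match (freq = 27, power = 14). {freq=28, channel=7, power=1, tag=Q}: No match (freq = 28, power = 1).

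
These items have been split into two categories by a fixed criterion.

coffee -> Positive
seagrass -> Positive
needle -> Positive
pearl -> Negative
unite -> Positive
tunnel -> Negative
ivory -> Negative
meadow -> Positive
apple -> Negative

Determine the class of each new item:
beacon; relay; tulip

Positive, Negative, Negative

A rule that fits every label: has ≥ 3 vowels — true of each 'Positive' example, false of each 'Negative' one.
beacon: 3 vowels — fits, so Positive.
relay: 2 vowels — doesn't match, so Negative.
tulip: 2 vowels — doesn't match, so Negative.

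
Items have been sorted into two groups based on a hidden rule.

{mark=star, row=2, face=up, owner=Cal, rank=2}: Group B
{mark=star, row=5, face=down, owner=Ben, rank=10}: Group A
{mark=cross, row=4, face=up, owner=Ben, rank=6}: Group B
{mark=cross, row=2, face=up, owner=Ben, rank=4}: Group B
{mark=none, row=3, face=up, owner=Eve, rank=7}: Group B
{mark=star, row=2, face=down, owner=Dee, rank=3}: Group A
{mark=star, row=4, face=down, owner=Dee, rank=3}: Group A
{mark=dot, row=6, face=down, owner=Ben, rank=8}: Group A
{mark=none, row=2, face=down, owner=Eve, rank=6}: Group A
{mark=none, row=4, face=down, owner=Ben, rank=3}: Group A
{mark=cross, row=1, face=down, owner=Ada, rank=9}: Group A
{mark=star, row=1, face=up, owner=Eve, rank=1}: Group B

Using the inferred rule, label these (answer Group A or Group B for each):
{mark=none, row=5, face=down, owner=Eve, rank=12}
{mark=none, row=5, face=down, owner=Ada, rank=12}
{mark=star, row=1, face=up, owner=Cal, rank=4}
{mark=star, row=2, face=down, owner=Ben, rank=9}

The common property of the 'Group A' items is: face is down. No 'Group B' item has it.
{mark=none, row=5, face=down, owner=Eve, rank=12} → face is down → Group A. {mark=none, row=5, face=down, owner=Ada, rank=12} → face is down → Group A. {mark=star, row=1, face=up, owner=Cal, rank=4} → face is up → Group B. {mark=star, row=2, face=down, owner=Ben, rank=9} → face is down → Group A.

Group A, Group A, Group B, Group A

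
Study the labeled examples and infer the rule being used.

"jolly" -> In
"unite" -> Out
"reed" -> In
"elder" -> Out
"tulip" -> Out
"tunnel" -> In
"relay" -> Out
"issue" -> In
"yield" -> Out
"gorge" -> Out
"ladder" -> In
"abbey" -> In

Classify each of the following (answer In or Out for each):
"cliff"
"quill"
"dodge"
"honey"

The common property of the 'In' items is: has a double letter. No 'Out' item has it.
"cliff" — 'ff' doubled, hence In.
"quill" — 'll' doubled, hence In.
"dodge" — no doubled letter, hence Out.
"honey" — no doubled letter, hence Out.

In, In, Out, Out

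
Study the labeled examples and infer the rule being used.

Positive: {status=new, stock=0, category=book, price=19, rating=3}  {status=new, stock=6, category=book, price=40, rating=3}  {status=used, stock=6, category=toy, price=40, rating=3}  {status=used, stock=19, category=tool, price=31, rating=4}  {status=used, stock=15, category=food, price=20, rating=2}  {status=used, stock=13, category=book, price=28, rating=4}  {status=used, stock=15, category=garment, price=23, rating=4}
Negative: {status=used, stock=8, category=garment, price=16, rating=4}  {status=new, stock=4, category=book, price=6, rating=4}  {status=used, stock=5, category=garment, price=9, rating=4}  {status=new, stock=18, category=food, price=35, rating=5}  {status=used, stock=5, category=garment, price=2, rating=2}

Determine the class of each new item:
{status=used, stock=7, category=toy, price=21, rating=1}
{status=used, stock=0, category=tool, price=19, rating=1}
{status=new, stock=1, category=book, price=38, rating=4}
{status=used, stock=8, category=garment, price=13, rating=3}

Positive, Positive, Positive, Negative

The rule appears to be: rating ≤ 4 AND price ≥ 19.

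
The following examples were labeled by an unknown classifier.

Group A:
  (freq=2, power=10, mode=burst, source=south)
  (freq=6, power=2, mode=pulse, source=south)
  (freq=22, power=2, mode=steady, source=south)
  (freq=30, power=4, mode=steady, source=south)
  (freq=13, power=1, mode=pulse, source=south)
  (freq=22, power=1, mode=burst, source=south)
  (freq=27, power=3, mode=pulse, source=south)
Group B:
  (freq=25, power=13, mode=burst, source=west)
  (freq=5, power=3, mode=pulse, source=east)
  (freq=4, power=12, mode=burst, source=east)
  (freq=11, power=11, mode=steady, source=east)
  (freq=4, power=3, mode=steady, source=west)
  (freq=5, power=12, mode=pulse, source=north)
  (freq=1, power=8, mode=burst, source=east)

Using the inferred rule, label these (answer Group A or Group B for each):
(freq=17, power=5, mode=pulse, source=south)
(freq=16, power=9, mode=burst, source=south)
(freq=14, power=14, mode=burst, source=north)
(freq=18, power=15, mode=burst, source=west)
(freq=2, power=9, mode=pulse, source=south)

The rule appears to be: source is south.
Group A: (freq=17, power=5, mode=pulse, source=south), since source is south.
Group A: (freq=16, power=9, mode=burst, source=south), since source is south.
Group B: (freq=14, power=14, mode=burst, source=north), since source is north.
Group B: (freq=18, power=15, mode=burst, source=west), since source is west.
Group A: (freq=2, power=9, mode=pulse, source=south), since source is south.

Group A, Group A, Group B, Group B, Group A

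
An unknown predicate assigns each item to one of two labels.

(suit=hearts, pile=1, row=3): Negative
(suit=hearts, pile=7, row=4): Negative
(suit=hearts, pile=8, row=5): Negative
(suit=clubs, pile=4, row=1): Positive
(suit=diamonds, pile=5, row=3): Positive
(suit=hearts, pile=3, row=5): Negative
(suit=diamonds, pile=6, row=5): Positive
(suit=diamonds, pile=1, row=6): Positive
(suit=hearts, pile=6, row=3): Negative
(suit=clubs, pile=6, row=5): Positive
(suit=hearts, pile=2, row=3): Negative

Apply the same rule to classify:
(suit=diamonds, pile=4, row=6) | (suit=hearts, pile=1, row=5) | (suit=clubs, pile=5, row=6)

Positive, Negative, Positive

A rule that fits every label: suit is not hearts — true of each 'Positive' example, false of each 'Negative' one.
(suit=diamonds, pile=4, row=6): suit is diamonds — checks out, so Positive. (suit=hearts, pile=1, row=5): suit is hearts — does not pass, so Negative. (suit=clubs, pile=5, row=6): suit is clubs — checks out, so Positive.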